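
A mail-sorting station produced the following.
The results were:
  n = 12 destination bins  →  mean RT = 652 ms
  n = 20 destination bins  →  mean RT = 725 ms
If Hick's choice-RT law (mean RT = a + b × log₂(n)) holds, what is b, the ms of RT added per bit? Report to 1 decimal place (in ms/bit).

99.1 ms/bit

Slope: b = (725 − 652) / (log₂ 20 − log₂ 12) = 73/0.7370 = 99.055 ms/bit.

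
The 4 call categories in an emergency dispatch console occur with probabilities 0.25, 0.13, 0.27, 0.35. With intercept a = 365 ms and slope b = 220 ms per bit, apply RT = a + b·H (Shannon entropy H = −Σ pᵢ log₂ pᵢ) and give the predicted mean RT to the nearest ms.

788 ms

Entropy contributions −pᵢ log₂ pᵢ: 0.5000, 0.3826, 0.5100, 0.5301; sum H = 1.9228 bits.
RT = a + bH = 365 + 220·1.9228 = 788.01 ms.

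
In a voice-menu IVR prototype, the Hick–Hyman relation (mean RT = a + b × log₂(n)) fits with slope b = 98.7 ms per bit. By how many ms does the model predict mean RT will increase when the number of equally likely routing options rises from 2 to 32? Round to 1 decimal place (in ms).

394.8 ms

ΔRT = (a + b log₂ n₂) − (a + b log₂ n₁) = b·(log₂ n₂ − log₂ n₁).
log₂(32) − log₂(2) = log₂(32/2) = log₂(16) = 4.
ΔRT = 98.7 × 4.0000 = 394.800 ms.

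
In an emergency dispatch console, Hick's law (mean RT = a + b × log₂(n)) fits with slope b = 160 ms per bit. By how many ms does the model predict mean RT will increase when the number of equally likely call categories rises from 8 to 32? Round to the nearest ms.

Only the slope matters, since a is common to both: ΔRT = b·log₂(n₂/n₁).
log₂(32) − log₂(8) = log₂(32/8) = log₂(4) = 2.
ΔRT = 160 × 2.0000 = 320.000 ms.

320 ms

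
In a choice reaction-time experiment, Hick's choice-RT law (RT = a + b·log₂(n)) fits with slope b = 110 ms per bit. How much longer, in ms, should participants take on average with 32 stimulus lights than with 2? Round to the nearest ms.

440 ms

The intercept a cancels: ΔRT = b·(log₂ n₂ − log₂ n₁) = b·log₂(n₂/n₁).
log₂(32) − log₂(2) = log₂(32/2) = log₂(16) = 4.
ΔRT = 110 × 4.0000 = 440.000 ms.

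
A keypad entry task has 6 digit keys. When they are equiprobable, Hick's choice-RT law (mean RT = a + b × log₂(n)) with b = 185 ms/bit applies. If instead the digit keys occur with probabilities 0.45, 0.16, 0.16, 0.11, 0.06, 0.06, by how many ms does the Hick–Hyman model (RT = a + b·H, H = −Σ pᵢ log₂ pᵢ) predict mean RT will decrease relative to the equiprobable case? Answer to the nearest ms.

71 ms

The RT saving is b·ΔH. Equiprobable H₀ = log₂(6) = 2.5850 bits; with the given probabilities H = 2.2018 bits.
b·(H₀ − H) = 185 × (2.5850 − 2.2018) = 70.89 ms.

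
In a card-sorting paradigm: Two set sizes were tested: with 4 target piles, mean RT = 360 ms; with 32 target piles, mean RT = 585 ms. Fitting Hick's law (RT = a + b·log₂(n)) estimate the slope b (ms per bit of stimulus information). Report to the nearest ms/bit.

The slope on a log₂ axis is (585 − 360) / (5 − 2) = 75 ms/bit.

75 ms/bit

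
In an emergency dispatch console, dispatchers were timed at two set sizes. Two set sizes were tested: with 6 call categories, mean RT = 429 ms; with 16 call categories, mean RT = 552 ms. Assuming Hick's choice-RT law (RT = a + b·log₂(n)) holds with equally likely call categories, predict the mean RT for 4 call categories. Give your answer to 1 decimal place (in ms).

378.2 ms

Solve the two-equation system in a and b:
  b = (552 − 429) / (log₂ 16 − log₂ 6) = 123 / (4 − 2.5850) = 86.923 ms/bit
  a = 429 − 86.923 × 2.5850 = 204.306 ms
Then RT(4) = 204.306 + 86.923 × log₂ 4 = 204.306 + 86.923 × 2 ≈ 378.153 ms.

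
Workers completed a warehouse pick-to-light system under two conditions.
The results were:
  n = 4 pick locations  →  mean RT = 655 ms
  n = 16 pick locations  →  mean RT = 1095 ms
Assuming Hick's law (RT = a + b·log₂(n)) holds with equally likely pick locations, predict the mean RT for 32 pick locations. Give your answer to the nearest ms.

1315 ms

With log₂ n on the abscissa the relation is linear; from the two conditions:
  b = (1095 − 655) / (log₂ 16 − log₂ 4) = 440 / (4 − 2) = 220 ms/bit
  a = 655 − 220 × 2 = 215 ms
Then RT(32) = 215 + 220 × log₂ 32 = 215 + 220 × 5 ≈ 1315.000 ms.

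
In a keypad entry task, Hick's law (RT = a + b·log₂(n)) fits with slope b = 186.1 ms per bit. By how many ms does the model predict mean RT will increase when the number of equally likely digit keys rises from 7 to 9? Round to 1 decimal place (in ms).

ΔRT = (a + b log₂ n₂) − (a + b log₂ n₁) = b·(log₂ n₂ − log₂ n₁).
log₂(9) − log₂(7) = 3.1699 − 2.8074 = 0.3626.
ΔRT = 186.1 × 0.3626 = 67.474 ms.

67.5 ms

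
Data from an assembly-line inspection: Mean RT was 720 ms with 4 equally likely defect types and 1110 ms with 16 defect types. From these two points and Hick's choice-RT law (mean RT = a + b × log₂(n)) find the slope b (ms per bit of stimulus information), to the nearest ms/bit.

195 ms/bit

The slope on a log₂ axis is (1110 − 720) / (4 − 2) = 195 ms/bit.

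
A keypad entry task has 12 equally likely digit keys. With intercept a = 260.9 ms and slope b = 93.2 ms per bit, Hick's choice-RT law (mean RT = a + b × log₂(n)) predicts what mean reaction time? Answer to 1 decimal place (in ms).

595.0 ms

log₂(12) = 3.5850 bits, so RT = 260.9 + 93.2 × 3.5850 ≈ 595.019 ms.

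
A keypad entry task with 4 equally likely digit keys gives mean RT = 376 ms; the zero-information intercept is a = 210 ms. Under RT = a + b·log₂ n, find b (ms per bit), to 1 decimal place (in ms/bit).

log₂(4) = 2 bits.
b = (RT − a)/log₂ n = (376 − 210) / 2 = 83.000 ms/bit.

83.0 ms/bit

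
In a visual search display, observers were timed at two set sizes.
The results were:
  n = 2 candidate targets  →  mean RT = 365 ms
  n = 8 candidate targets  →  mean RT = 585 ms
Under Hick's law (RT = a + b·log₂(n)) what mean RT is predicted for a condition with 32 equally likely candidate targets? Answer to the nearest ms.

805 ms

RT is linear in log₂ n, so two points fix the line:
  b = (585 − 365) / (log₂ 8 − log₂ 2) = 220 / (3 − 1) = 110 ms/bit
  a = 365 − 110 × 1 = 255 ms
Then RT(32) = 255 + 110 × log₂ 32 = 255 + 110 × 5 ≈ 805.000 ms.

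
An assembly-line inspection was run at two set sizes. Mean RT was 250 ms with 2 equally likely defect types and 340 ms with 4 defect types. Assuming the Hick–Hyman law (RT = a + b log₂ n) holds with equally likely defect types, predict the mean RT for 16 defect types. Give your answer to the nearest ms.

520 ms

RT is linear in log₂ n, so two points fix the line:
  b = (340 − 250) / (log₂ 4 − log₂ 2) = 90 / (2 − 1) = 90 ms/bit
  a = 250 − 90 × 1 = 160 ms
Then RT(16) = 160 + 90 × log₂ 16 = 160 + 90 × 4 ≈ 520.000 ms.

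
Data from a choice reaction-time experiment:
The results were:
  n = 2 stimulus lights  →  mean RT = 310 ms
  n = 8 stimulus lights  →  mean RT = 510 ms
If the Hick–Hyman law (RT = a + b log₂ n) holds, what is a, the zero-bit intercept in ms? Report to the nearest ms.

210 ms

The slope on a log₂ axis is (510 − 310) / (3 − 1) = 100 ms/bit.
Intercept: a = 310 − 100·log₂(2) = 210.000 ms.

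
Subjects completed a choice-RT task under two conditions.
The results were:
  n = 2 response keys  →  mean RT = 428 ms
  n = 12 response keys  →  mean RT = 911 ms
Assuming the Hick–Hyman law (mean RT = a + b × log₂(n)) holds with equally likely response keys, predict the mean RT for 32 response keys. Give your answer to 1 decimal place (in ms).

Solve the two-equation system in a and b:
  b = (911 − 428) / (log₂ 12 − log₂ 2) = 483 / (3.5850 − 1) = 186.850 ms/bit
  a = 428 − 186.850 × 1 = 241.150 ms
Then RT(32) = 241.150 + 186.850 × log₂ 32 = 241.150 + 186.850 × 5 ≈ 1175.400 ms.

1175.4 ms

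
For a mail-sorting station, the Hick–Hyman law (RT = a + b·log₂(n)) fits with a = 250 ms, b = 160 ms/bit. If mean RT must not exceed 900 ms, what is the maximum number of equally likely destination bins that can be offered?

160·log₂ n ≤ 900 − 250 = 650, giving log₂ n ≤ 4.0625 and n ≤ 16.708. The largest whole number is 16.

16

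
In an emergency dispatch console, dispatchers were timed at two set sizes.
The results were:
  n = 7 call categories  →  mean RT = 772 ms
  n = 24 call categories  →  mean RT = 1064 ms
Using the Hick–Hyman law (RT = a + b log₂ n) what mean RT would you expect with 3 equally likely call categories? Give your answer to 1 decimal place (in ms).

With log₂ n on the abscissa the relation is linear; from the two conditions:
  b = (1064 − 772) / (log₂ 24 − log₂ 7) = 292 / (4.5850 − 2.8074) = 164.266 ms/bit
  a = 772 − 164.266 × 2.8074 = 310.848 ms
Then RT(3) = 310.848 + 164.266 × log₂ 3 = 310.848 + 164.266 × 1.5850 ≈ 571.203 ms.

571.2 ms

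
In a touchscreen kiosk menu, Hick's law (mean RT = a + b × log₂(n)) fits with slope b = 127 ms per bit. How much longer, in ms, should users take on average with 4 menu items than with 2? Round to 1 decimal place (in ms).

127.0 ms

Only the slope matters, since a is common to both: ΔRT = b·log₂(n₂/n₁).
log₂(4) − log₂(2) = log₂(4/2) = log₂(2) = 1.
ΔRT = 127 × 1.0000 = 127.000 ms.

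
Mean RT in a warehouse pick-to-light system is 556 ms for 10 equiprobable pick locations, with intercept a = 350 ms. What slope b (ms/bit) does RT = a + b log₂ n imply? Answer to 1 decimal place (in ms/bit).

log₂(10) = 3.3219 bits.
b = (RT − a)/log₂ n = (556 − 350) / 3.3219 = 62.012 ms/bit.

62.0 ms/bit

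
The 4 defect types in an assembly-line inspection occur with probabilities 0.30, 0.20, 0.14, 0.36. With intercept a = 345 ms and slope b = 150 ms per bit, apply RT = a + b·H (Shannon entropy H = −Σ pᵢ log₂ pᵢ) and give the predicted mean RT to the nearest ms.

632 ms

H = 0.30·log₂(1/0.30) + 0.20·log₂(1/0.20) + 0.14·log₂(1/0.14) + 0.36·log₂(1/0.36) = 1.9132 bits.
RT = 345 + 150 × 1.9132 = 631.98 ms.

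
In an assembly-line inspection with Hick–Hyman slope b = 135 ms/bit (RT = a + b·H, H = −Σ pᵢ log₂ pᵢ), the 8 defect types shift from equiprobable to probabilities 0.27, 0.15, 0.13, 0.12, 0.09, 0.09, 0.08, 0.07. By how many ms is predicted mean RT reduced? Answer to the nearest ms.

19 ms

The RT saving is b·ΔH. Equiprobable H₀ = log₂(8) = 3.0000 bits; with the given probabilities H = 2.8556 bits.
b·(H₀ − H) = 135 × (3.0000 − 2.8556) = 19.49 ms.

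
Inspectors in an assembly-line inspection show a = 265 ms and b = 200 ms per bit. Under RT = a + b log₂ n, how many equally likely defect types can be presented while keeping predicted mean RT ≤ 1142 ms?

20

200·log₂ n ≤ 1142 − 265 = 877, giving log₂ n ≤ 4.3850 and n ≤ 20.894. The largest whole number is 20.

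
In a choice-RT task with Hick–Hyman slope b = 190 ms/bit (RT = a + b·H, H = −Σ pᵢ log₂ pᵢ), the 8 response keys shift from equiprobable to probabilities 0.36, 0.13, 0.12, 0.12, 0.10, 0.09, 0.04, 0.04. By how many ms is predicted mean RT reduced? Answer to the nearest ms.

The RT saving is b·ΔH. Equiprobable H₀ = log₂(8) = 3.0000 bits; with the given probabilities H = 2.6637 bits.
b·(H₀ − H) = 190 × (3.0000 − 2.6637) = 63.89 ms.

64 ms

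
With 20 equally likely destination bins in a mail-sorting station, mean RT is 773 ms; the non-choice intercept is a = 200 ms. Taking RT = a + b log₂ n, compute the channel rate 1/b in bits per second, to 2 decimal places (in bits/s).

7.54 bits/s

b = (773 − 200)/log₂ 20 = 573/4.3219 = 132.580 ms per bit = 0.13258 s/bit; the reciprocal is 7.543 bits/s.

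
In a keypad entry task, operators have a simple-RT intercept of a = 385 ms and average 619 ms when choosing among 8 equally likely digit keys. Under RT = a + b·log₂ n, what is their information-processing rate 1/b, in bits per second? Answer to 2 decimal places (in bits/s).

12.82 bits/s

b = (619 − 385)/log₂ 8 = 234/3 = 78.000 ms per bit = 0.07800 s/bit; the reciprocal is 12.821 bits/s.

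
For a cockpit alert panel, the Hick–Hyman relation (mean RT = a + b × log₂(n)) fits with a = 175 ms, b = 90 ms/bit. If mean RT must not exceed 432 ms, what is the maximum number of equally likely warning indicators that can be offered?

7

90·log₂ n ≤ 432 − 175 = 257, giving log₂ n ≤ 2.8556 and n ≤ 7.238. The largest whole number is 7.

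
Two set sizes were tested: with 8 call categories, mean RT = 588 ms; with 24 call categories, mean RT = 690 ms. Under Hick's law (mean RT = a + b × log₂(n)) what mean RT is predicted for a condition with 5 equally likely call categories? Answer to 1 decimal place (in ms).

544.4 ms

Fit slope and intercept:
  b = (690 − 588) / (log₂ 24 − log₂ 8) = 102 / (4.5850 − 3) = 64.355 ms/bit
  a = 588 − 64.355 × 3 = 394.935 ms
Then RT(5) = 394.935 + 64.355 × log₂ 5 = 394.935 + 64.355 × 2.3219 ≈ 544.363 ms.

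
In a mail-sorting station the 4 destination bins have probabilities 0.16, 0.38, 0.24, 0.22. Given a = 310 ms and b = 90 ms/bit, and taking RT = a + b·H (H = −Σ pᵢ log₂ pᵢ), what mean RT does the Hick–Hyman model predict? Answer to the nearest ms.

484 ms

H = 0.16·log₂(1/0.16) + 0.38·log₂(1/0.38) + 0.24·log₂(1/0.24) + 0.22·log₂(1/0.22) = 1.9282 bits.
RT = 310 + 90 × 1.9282 = 483.54 ms.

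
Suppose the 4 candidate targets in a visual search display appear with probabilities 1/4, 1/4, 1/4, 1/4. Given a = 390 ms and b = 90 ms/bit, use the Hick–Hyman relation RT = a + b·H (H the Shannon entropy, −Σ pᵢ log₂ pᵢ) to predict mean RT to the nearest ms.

570 ms

Each term −pᵢ log₂ pᵢ: 0.25·2 + 0.25·2 + 0.25·2 + 0.25·2; summed, H = 2.000 bits.
Mean RT = a + bH = 390 + 90·2.000 = 570.00 ms.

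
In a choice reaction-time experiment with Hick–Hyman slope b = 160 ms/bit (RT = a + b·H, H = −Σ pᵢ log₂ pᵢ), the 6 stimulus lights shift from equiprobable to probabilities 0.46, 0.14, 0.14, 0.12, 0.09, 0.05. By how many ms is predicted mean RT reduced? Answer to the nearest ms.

Equiprobable entropy H₀ = log₂ 6 = 2.5850 bits.
Skewed entropy H = −Σ pᵢ log₂ pᵢ = 2.2054 bits.
ΔRT = b·(H₀ − H) = 160 × 0.3796 = 60.73 ms.

61 ms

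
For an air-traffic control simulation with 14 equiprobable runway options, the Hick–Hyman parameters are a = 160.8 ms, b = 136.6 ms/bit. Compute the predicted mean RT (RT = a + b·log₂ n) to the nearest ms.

681 ms

log₂(14) = 3.8074 bits, so RT = 160.8 + 136.6 × 3.8074 ≈ 680.885 ms.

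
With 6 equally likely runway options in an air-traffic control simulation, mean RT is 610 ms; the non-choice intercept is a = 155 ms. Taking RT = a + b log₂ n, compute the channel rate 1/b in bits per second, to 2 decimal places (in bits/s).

b = (610 − 155)/log₂ 6 = 455/2.5850 = 176.018 ms per bit = 0.17602 s/bit; the reciprocal is 5.681 bits/s.

5.68 bits/s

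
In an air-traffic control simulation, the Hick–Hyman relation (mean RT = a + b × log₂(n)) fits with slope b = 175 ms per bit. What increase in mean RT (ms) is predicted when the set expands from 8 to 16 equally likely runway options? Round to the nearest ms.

ΔRT = (a + b log₂ n₂) − (a + b log₂ n₁) = b·(log₂ n₂ − log₂ n₁).
log₂(16) − log₂(8) = log₂(16/8) = log₂(2) = 1.
ΔRT = 175 × 1.0000 = 175.000 ms.

175 ms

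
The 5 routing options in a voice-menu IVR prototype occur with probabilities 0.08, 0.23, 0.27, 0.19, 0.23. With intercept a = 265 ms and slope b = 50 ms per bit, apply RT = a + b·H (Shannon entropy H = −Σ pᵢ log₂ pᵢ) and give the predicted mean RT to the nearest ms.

377 ms

Entropy contributions −pᵢ log₂ pᵢ: 0.2915, 0.4877, 0.5100, 0.4552, 0.4877; sum H = 2.2321 bits.
RT = a + bH = 265 + 50·2.2321 = 376.60 ms.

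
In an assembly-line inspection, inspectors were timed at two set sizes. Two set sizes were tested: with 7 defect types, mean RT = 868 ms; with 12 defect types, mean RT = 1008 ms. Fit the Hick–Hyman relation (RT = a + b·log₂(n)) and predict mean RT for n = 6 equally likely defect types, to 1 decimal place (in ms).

828.0 ms

RT is linear in log₂ n, so two points fix the line:
  b = (1008 − 868) / (log₂ 12 − log₂ 7) = 140 / (3.5850 − 2.8074) = 180.039 ms/bit
  a = 868 − 180.039 × 2.8074 = 362.566 ms
Then RT(6) = 362.566 + 180.039 × log₂ 6 = 362.566 + 180.039 × 2.5850 ≈ 827.961 ms.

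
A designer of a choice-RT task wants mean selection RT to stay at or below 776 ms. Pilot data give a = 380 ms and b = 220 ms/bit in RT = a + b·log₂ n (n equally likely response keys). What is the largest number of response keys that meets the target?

Set 380 + 220·log₂ n ≤ 776 → log₂ n ≤ (776 − 380)/220 = 1.8000.
So n ≤ 2^1.8000 = 3.482; the largest integer n is 3.

3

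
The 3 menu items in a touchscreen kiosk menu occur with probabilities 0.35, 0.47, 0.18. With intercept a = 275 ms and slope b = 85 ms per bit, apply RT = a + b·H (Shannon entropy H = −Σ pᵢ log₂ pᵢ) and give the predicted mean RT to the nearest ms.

401 ms

Entropy contributions −pᵢ log₂ pᵢ: 0.5301, 0.5120, 0.4453; sum H = 1.4874 bits.
RT = a + bH = 275 + 85·1.4874 = 401.43 ms.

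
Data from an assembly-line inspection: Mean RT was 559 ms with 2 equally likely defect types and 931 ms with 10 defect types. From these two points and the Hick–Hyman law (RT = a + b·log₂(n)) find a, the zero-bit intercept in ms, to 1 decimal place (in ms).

398.8 ms

The slope on a log₂ axis is (931 − 559) / (3.3219 − 1) = 160.212 ms/bit.
Intercept: a = 559 − 160.212·log₂(2) = 398.788 ms.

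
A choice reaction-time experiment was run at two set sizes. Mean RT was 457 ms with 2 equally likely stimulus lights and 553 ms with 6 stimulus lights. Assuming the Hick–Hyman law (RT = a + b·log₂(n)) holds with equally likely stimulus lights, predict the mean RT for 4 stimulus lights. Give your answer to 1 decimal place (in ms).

517.6 ms

Solve the two-equation system in a and b:
  b = (553 − 457) / (log₂ 6 − log₂ 2) = 96 / (2.5850 − 1) = 60.569 ms/bit
  a = 457 − 60.569 × 1 = 396.431 ms
Then RT(4) = 396.431 + 60.569 × log₂ 4 = 396.431 + 60.569 × 2 ≈ 517.569 ms.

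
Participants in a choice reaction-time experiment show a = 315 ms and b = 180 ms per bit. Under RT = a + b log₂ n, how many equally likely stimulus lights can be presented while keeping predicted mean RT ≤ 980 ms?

12

180·log₂ n ≤ 980 − 315 = 665, giving log₂ n ≤ 3.6944 and n ≤ 12.946. The largest whole number is 12.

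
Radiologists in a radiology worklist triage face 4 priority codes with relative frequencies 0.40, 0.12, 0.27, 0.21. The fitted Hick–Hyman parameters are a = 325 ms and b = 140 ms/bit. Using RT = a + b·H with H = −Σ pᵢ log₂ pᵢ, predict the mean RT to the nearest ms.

Entropy contributions −pᵢ log₂ pᵢ: 0.5288, 0.3671, 0.5100, 0.4728; sum H = 1.8787 bits.
RT = a + bH = 325 + 140·1.8787 = 588.02 ms.

588 ms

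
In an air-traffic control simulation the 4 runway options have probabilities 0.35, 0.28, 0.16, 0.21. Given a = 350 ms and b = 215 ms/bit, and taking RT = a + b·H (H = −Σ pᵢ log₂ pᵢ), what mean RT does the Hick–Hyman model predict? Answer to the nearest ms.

Entropy contributions −pᵢ log₂ pᵢ: 0.5301, 0.5142, 0.4230, 0.4728; sum H = 1.9402 bits.
RT = a + bH = 350 + 215·1.9402 = 767.13 ms.

767 ms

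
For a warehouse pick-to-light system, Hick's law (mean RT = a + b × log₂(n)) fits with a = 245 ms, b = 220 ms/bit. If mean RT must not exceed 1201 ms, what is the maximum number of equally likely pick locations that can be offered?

Information budget: (1201 − 245)/220 = 4.3455 bits, so n ≤ 2^4.3455 = 20.329 → at most 20.

20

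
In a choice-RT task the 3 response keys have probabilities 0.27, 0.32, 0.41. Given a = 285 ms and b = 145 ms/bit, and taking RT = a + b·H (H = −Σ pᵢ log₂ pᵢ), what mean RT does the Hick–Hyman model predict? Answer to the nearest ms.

H = 0.27·log₂(1/0.27) + 0.32·log₂(1/0.32) + 0.41·log₂(1/0.41) = 1.5634 bits.
RT = 285 + 145 × 1.5634 = 511.70 ms.

512 ms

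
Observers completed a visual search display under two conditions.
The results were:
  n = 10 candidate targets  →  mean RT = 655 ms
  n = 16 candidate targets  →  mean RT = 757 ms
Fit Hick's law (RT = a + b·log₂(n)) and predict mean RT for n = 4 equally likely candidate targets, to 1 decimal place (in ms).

456.1 ms

With log₂ n on the abscissa the relation is linear; from the two conditions:
  b = (757 − 655) / (log₂ 16 − log₂ 10) = 102 / (4 − 3.3219) = 150.427 ms/bit
  a = 655 − 150.427 × 3.3219 = 155.294 ms
Then RT(4) = 155.294 + 150.427 × log₂ 4 = 155.294 + 150.427 × 2 ≈ 456.147 ms.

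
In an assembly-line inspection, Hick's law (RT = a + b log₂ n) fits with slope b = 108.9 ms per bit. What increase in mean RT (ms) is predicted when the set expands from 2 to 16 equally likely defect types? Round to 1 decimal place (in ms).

ΔRT = (a + b log₂ n₂) − (a + b log₂ n₁) = b·(log₂ n₂ − log₂ n₁).
log₂(16) − log₂(2) = log₂(16/2) = log₂(8) = 3.
ΔRT = 108.9 × 3.0000 = 326.700 ms.

326.7 ms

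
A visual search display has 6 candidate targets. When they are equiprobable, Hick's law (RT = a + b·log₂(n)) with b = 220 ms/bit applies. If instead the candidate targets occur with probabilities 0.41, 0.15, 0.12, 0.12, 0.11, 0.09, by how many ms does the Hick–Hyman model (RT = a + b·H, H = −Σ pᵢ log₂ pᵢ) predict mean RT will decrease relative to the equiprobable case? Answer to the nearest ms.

55 ms

Equiprobable entropy H₀ = log₂ 6 = 2.5850 bits.
Skewed entropy H = −Σ pᵢ log₂ pᵢ = 2.3350 bits.
ΔRT = b·(H₀ − H) = 220 × 0.2500 = 54.99 ms.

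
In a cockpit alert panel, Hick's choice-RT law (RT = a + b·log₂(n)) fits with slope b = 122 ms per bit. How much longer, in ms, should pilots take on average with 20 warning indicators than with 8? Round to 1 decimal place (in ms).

Only the slope matters, since a is common to both: ΔRT = b·log₂(n₂/n₁).
log₂(20) − log₂(8) = 4.3219 − 3 = 1.3219.
ΔRT = 122 × 1.3219 = 161.275 ms.

161.3 ms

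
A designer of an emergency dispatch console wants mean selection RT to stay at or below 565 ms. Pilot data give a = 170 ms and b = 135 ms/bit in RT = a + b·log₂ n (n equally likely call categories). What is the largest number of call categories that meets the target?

135·log₂ n ≤ 565 − 170 = 395, giving log₂ n ≤ 2.9259 and n ≤ 7.600. The largest whole number is 7.

7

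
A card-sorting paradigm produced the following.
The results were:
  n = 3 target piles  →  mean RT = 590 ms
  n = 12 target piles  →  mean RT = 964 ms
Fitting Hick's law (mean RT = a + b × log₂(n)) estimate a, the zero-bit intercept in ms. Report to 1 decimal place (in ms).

The slope on a log₂ axis is (964 − 590) / (3.5850 − 1.5850) = 187.000 ms/bit.
Intercept: a = 590 − 187.000·log₂(3) = 293.612 ms.

293.6 ms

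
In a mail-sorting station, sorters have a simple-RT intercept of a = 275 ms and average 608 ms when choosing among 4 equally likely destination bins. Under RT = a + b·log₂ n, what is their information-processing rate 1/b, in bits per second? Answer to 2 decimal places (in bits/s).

6.01 bits/s

b = (608 − 275)/log₂ 4 = 333/2 = 166.500 ms per bit = 0.16650 s/bit; the reciprocal is 6.006 bits/s.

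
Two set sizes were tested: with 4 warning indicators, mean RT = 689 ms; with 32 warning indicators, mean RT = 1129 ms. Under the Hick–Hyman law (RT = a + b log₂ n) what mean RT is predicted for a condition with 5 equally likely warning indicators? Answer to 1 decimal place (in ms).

Solve the two-equation system in a and b:
  b = (1129 − 689) / (log₂ 32 − log₂ 4) = 440 / (5 − 2) = 146.667 ms/bit
  a = 689 − 146.667 × 2 = 395.667 ms
Then RT(5) = 395.667 + 146.667 × log₂ 5 = 395.667 + 146.667 × 2.3219 ≈ 736.216 ms.

736.2 ms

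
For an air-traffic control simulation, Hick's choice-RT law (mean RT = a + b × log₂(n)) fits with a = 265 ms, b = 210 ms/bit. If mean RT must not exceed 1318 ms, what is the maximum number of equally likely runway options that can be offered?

32

Information budget: (1318 − 265)/210 = 5.0143 bits, so n ≤ 2^5.0143 = 32.318 → at most 32.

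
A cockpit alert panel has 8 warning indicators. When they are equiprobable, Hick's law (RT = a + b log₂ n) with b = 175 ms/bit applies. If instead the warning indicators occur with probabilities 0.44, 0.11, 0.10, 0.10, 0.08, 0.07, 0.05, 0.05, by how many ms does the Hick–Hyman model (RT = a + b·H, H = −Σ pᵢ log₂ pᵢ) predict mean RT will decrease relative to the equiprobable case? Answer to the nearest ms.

The RT saving is b·ΔH. Equiprobable H₀ = log₂(8) = 3.0000 bits; with the given probabilities H = 2.5281 bits.
b·(H₀ − H) = 175 × (3.0000 − 2.5281) = 82.59 ms.

83 ms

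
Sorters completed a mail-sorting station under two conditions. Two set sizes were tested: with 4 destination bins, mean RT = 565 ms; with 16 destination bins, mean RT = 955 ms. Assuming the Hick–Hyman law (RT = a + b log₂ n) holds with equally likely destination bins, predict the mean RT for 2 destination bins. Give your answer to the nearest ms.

370 ms

Solve the two-equation system in a and b:
  b = (955 − 565) / (log₂ 16 − log₂ 4) = 390 / (4 − 2) = 195 ms/bit
  a = 565 − 195 × 2 = 175 ms
Then RT(2) = 175 + 195 × log₂ 2 = 175 + 195 × 1 ≈ 370.000 ms.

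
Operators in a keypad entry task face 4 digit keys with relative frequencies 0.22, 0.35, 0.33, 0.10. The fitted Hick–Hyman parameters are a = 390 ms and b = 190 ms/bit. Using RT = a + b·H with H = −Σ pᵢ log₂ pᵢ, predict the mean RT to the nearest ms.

Entropy contributions −pᵢ log₂ pᵢ: 0.4806, 0.5301, 0.5278, 0.3322; sum H = 1.8707 bits.
RT = a + bH = 390 + 190·1.8707 = 745.43 ms.

745 ms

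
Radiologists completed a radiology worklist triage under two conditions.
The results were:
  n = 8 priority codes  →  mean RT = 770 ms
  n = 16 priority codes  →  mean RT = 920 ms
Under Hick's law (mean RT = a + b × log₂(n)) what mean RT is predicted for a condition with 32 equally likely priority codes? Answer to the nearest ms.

1070 ms

With log₂ n on the abscissa the relation is linear; from the two conditions:
  b = (920 − 770) / (log₂ 16 − log₂ 8) = 150 / (4 − 3) = 150 ms/bit
  a = 770 − 150 × 3 = 320 ms
Then RT(32) = 320 + 150 × log₂ 32 = 320 + 150 × 5 ≈ 1070.000 ms.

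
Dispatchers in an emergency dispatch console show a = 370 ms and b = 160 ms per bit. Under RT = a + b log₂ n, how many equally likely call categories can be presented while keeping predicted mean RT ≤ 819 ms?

Set 370 + 160·log₂ n ≤ 819 → log₂ n ≤ (819 − 370)/160 = 2.8062.
So n ≤ 2^2.8062 = 6.995; the largest integer n is 6.

6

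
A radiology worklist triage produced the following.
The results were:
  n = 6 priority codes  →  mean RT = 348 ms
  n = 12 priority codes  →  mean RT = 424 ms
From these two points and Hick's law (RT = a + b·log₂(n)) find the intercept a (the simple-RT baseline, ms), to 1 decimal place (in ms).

The slope on a log₂ axis is (424 − 348) / (3.5850 − 2.5850) = 76.000 ms/bit.
a = RT₁ − b·log₂ n₁ = 348 − 76.000 × 2.5850 = 151.543 ms.

151.5 ms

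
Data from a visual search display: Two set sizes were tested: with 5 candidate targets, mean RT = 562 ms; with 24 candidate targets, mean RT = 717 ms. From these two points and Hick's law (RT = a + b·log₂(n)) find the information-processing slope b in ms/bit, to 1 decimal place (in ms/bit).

68.5 ms/bit

The slope on a log₂ axis is (717 − 562) / (4.5850 − 2.3219) = 68.492 ms/bit.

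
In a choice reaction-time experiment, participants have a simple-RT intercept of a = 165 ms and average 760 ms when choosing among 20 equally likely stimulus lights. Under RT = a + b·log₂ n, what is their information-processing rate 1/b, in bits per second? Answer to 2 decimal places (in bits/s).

b = (760 − 165)/log₂ 20 = 595/4.3219 = 137.670 ms per bit = 0.13767 s/bit; the reciprocal is 7.264 bits/s.

7.26 bits/s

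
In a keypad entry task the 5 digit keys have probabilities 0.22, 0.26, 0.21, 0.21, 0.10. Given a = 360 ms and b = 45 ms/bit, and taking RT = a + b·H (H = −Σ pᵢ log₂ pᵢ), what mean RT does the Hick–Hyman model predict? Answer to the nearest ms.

462 ms

Entropy contributions −pᵢ log₂ pᵢ: 0.4806, 0.5053, 0.4728, 0.4728, 0.3322; sum H = 2.2637 bits.
RT = a + bH = 360 + 45·2.2637 = 461.87 ms.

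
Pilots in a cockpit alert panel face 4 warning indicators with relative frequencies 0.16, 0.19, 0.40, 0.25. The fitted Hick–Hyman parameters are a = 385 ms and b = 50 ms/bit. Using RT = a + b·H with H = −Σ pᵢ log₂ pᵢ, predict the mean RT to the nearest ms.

480 ms

Entropy contributions −pᵢ log₂ pᵢ: 0.4230, 0.4552, 0.5288, 0.5000; sum H = 1.9070 bits.
RT = a + bH = 385 + 50·1.9070 = 480.35 ms.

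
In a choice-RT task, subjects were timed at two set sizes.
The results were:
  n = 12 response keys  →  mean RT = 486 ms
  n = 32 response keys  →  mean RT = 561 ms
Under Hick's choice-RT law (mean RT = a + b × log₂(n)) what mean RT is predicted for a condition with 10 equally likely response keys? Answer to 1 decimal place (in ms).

With log₂ n on the abscissa the relation is linear; from the two conditions:
  b = (561 − 486) / (log₂ 32 − log₂ 12) = 75 / (5 − 3.5850) = 53.002 ms/bit
  a = 486 − 53.002 × 3.5850 = 295.989 ms
Then RT(10) = 295.989 + 53.002 × log₂ 10 = 295.989 + 53.002 × 3.3219 ≈ 472.059 ms.

472.1 ms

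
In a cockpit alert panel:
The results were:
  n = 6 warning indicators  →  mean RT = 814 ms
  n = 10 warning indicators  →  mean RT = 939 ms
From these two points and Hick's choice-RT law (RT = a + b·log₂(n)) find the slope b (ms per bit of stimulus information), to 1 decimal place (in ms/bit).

The slope on a log₂ axis is (939 − 814) / (3.3219 − 2.5850) = 169.614 ms/bit.

169.6 ms/bit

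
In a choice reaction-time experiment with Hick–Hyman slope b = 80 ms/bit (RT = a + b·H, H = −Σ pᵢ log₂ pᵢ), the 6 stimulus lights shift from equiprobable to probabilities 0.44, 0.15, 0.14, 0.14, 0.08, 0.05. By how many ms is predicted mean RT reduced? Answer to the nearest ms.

28 ms

Equiprobable entropy H₀ = log₂ 6 = 2.5850 bits.
Skewed entropy H = −Σ pᵢ log₂ pᵢ = 2.2335 bits.
ΔRT = b·(H₀ − H) = 80 × 0.3514 = 28.12 ms.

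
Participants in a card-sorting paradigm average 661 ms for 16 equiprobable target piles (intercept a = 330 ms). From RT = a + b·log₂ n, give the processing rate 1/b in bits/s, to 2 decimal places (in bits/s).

b = (661 − 330)/log₂ 16 = 331/4 = 82.750 ms per bit = 0.08275 s/bit; the reciprocal is 12.085 bits/s.

12.08 bits/s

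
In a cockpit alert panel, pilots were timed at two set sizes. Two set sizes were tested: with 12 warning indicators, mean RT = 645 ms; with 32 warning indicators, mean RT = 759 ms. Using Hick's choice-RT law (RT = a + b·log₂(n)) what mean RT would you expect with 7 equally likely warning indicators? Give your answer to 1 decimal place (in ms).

582.4 ms

With log₂ n on the abscissa the relation is linear; from the two conditions:
  b = (759 − 645) / (log₂ 32 − log₂ 12) = 114 / (5 − 3.5850) = 80.563 ms/bit
  a = 645 − 80.563 × 3.5850 = 356.184 ms
Then RT(7) = 356.184 + 80.563 × log₂ 7 = 356.184 + 80.563 × 2.8074 ≈ 582.353 ms.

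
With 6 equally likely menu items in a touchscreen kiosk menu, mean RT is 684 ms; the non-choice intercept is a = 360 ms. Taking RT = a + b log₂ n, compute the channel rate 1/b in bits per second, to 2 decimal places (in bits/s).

7.98 bits/s

b = (684 − 360)/log₂ 6 = 324/2.5850 = 125.340 ms per bit = 0.12534 s/bit; the reciprocal is 7.978 bits/s.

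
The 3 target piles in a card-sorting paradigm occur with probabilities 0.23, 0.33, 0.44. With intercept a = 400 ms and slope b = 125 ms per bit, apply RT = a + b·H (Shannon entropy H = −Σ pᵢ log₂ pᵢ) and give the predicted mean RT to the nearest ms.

H = 0.23·log₂(1/0.23) + 0.33·log₂(1/0.33) + 0.44·log₂(1/0.44) = 1.5366 bits.
RT = 400 + 125 × 1.5366 = 592.08 ms.

592 ms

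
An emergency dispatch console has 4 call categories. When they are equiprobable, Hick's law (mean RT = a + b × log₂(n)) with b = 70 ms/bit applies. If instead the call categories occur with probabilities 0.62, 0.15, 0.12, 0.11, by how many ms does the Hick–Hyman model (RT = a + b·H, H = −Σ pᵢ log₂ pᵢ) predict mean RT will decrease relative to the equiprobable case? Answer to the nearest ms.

Equiprobable entropy H₀ = log₂ 4 = 2.0000 bits.
Skewed entropy H = −Σ pᵢ log₂ pᵢ = 1.5555 bits.
ΔRT = b·(H₀ − H) = 70 × 0.4445 = 31.12 ms.

31 ms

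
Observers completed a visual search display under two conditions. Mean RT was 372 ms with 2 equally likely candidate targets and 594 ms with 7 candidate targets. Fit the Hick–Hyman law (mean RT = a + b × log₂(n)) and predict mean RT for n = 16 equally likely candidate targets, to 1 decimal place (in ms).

With log₂ n on the abscissa the relation is linear; from the two conditions:
  b = (594 − 372) / (log₂ 7 − log₂ 2) = 222 / (2.8074 − 1) = 122.831 ms/bit
  a = 372 − 122.831 × 1 = 249.169 ms
Then RT(16) = 249.169 + 122.831 × log₂ 16 = 249.169 + 122.831 × 4 ≈ 740.494 ms.

740.5 ms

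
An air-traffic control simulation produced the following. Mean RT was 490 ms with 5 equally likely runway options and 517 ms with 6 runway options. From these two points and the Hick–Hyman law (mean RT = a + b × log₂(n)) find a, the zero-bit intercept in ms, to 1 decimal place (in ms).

251.7 ms

Slope: b = (517 − 490) / (log₂ 6 − log₂ 5) = 27/0.2630 = 102.648 ms/bit.
a = RT₁ − b·log₂ n₁ = 490 − 102.648 × 2.3219 = 251.658 ms.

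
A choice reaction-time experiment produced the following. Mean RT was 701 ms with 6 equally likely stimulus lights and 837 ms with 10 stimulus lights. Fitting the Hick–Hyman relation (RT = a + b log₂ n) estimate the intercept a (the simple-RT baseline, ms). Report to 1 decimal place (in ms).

224.0 ms

The slope on a log₂ axis is (837 − 701) / (3.3219 − 2.5850) = 184.541 ms/bit.
a = RT₁ − b·log₂ n₁ = 701 − 184.541 × 2.5850 = 223.970 ms.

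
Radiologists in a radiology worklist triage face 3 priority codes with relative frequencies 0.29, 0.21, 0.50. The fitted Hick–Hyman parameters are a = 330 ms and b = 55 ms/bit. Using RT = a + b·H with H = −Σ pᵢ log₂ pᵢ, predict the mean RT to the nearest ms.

412 ms

H = 0.29·log₂(1/0.29) + 0.21·log₂(1/0.21) + 0.50·log₂(1/0.50) = 1.4907 bits.
RT = 330 + 55 × 1.4907 = 411.99 ms.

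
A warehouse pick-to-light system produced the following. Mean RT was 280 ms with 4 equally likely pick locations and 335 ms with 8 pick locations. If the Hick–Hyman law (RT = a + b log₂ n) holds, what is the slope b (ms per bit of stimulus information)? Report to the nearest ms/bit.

b = (RT₂ − RT₁)/(log₂ n₂ − log₂ n₁) = (335 − 280)/(3 − 2) = 55 ms/bit.

55 ms/bit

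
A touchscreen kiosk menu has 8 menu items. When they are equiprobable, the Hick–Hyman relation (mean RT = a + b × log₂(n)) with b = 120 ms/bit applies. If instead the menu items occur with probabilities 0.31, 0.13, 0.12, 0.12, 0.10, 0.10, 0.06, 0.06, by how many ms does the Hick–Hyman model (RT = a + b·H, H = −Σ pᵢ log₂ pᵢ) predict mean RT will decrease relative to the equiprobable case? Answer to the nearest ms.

25 ms

Equiprobable entropy H₀ = log₂ 8 = 3.0000 bits.
Skewed entropy H = −Σ pᵢ log₂ pᵢ = 2.7920 bits.
ΔRT = b·(H₀ − H) = 120 × 0.2080 = 24.96 ms.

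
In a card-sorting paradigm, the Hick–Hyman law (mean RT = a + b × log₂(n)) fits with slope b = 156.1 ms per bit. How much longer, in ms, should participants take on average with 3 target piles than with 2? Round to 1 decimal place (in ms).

91.3 ms

The intercept a cancels: ΔRT = b·(log₂ n₂ − log₂ n₁) = b·log₂(n₂/n₁).
log₂(3) − log₂(2) = 1.5850 − 1 = 0.5850.
ΔRT = 156.1 × 0.5850 = 91.313 ms.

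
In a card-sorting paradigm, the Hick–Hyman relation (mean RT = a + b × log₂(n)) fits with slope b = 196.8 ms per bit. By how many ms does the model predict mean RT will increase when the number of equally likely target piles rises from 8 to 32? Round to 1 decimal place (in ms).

393.6 ms

ΔRT = (a + b log₂ n₂) − (a + b log₂ n₁) = b·(log₂ n₂ − log₂ n₁).
log₂(32) − log₂(8) = log₂(32/8) = log₂(4) = 2.
ΔRT = 196.8 × 2.0000 = 393.600 ms.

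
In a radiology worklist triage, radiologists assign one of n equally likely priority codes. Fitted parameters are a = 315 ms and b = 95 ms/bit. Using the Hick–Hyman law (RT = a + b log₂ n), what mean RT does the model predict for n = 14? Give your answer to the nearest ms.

log₂(14) = 3.8074 bits, so RT = 315 + 95 × 3.8074 ≈ 676.699 ms.

677 ms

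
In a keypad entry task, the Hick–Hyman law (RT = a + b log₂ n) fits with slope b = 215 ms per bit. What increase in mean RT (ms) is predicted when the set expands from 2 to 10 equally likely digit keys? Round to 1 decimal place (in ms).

499.2 ms

Only the slope matters, since a is common to both: ΔRT = b·log₂(n₂/n₁).
log₂(10) − log₂(2) = 3.3219 − 1 = 2.3219.
ΔRT = 215 × 2.3219 = 499.215 ms.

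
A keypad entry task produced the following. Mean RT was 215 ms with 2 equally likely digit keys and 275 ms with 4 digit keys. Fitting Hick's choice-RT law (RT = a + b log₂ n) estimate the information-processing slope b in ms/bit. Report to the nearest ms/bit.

60 ms/bit

The slope on a log₂ axis is (275 − 215) / (2 − 1) = 60 ms/bit.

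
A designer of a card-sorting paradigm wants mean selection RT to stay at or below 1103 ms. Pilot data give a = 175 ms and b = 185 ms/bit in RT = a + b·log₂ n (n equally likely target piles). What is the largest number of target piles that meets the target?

32

Information budget: (1103 − 175)/185 = 5.0162 bits, so n ≤ 2^5.0162 = 32.362 → at most 32.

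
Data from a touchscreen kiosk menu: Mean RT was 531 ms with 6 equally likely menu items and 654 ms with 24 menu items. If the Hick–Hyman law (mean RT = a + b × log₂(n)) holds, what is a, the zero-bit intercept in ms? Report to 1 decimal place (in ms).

372.0 ms

b = (RT₂ − RT₁)/(log₂ n₂ − log₂ n₁) = (654 − 531)/(4.5850 − 2.5850) = 61.500 ms/bit.
a = RT₁ − b·log₂ n₁ = 531 − 61.500 × 2.5850 = 372.025 ms.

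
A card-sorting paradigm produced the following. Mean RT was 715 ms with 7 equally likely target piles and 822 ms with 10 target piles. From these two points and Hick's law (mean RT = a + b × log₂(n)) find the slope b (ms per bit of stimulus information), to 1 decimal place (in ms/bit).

207.9 ms/bit

Slope: b = (822 − 715) / (log₂ 10 − log₂ 7) = 107/0.5146 = 207.939 ms/bit.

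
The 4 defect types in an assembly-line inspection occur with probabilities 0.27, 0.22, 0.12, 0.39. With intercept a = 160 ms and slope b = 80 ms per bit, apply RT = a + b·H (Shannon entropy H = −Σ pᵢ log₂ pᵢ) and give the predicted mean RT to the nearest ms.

311 ms

Entropy contributions −pᵢ log₂ pᵢ: 0.5100, 0.4806, 0.3671, 0.5298; sum H = 1.8875 bits.
RT = a + bH = 160 + 80·1.8875 = 311.00 ms.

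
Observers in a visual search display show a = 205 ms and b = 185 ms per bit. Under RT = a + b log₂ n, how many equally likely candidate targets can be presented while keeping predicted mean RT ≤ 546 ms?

3

Information budget: (546 − 205)/185 = 1.8432 bits, so n ≤ 2^1.8432 = 3.588 → at most 3.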